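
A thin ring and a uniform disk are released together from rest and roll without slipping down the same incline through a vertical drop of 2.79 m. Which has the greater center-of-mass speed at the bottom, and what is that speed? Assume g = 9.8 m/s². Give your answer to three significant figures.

the uniform disk, at v ≈ 6.04 m/s

For rolling without slipping, Mgh = ½(1+k)Mv² where k = I/(MR²), so v = √(2gh/(1+k)).
Thin ring: k = 1, giving v = √(2×9.8×2.79/2) = 5.229 m/s.
Uniform disk: k = 0.5, giving v = √(2×9.8×2.79/1.5) = 6.038 m/s.
The smaller k wins: the uniform disk, at ≈ 6.04 m/s.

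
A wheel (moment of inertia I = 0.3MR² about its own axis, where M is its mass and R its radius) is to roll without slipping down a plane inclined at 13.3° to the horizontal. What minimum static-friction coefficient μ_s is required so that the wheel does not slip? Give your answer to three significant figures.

μ_min ≈ 0.0546

The moment of inertia is 0.3MR², giving k ≡ I/(MR²) = 0.3.
Translational: Mg sinθ − f = Ma. Rotational about the CM: fR = Iα = kMRa, so f = kMa.
These give a = g sinθ/(1+k) and the required friction f = kMg sinθ/(1+k).
With N = Mg cosθ, the no-slip condition f ≤ μN gives μ_min = f/N = k tanθ/(1+k).
μ_min = 0.3 × tan13.3° / 1.3 ≈ 0.0546.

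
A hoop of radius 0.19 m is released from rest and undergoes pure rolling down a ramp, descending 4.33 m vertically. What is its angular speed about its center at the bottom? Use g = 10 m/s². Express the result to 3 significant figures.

ω ≈ 34.6 rad/s

The moment of inertia is MR², giving k ≡ I/(MR²) = 1.
The rolling condition ω = v/R makes the rotational term ½I(v/R)² = ½kMv², so KE_total = ½(1+k)Mv² = Mv².
Energy conservation Mgh = ½(1+k)Mv² gives v = √(2gh/(1+k)) = √(2 × 10 × 4.33 / 2) = 6.58 m/s.
The angular speed follows from ω = v/R = 6.58/0.19 ≈ 34.6 rad/s.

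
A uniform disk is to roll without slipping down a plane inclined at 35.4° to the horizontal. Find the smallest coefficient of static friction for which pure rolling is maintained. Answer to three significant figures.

The moment of inertia is (1/2)MR², giving k ≡ I/(MR²) = 0.5.
Along the incline Mg sinθ − f = Ma, and torque about the center fR = Iα = kMR²(a/R) gives f = kMa.
These give a = g sinθ/(1+k) and the required friction f = kMg sinθ/(1+k).
With N = Mg cosθ, the no-slip condition f ≤ μN gives μ_min = f/N = k tanθ/(1+k).
μ_min = 0.5 × tan35.4° / 1.5 ≈ 0.237.

μ_min ≈ 0.237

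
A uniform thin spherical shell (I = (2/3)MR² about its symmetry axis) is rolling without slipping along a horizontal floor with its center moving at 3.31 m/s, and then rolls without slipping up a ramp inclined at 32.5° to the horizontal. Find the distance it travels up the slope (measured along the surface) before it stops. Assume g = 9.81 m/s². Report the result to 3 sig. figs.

d ≈ 1.73 m

The moment of inertia is (2/3)MR², giving k ≡ I/(MR²) = 2/3.
Rolling without slipping gives ω = v/R, so the total kinetic energy is ½Mv² + ½Iω² = ½(1+k)Mv² = (5/6)Mv².
Setting this equal to Mgh gives the vertical rise h = (1+k)v₀²/(2g) = 1.667×3.31²/(2×9.81) = 0.9307 m.
Along the incline, d = h/sinθ = 0.9307/sin32.5° ≈ 1.73 m.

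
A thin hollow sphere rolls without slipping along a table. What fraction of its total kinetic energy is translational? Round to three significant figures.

fraction ≈ 0.600

For this body I = (2/3)MR², i.e. k = I/(MR²) = 2/3.
With ω = v/R, KE_trans = ½Mv² and KE_rot = ½Iω² = ½kMv², so KE_total = ½(1+k)Mv².
The translational fraction is therefore 1/(1+k) = 1/1.667 ≈ 0.600.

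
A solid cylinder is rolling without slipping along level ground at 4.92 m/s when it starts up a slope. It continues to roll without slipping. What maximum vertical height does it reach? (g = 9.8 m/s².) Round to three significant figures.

For this body I = (1/2)MR², i.e. k = I/(MR²) = 0.5.
Rolling without slipping gives ω = v/R, so the total kinetic energy is ½Mv² + ½Iω² = ½(1+k)Mv² = (3/4)Mv².
At the top the kinetic energy is zero, so (3/4)Mv₀² = Mgh.
Thus h = (1+k)v₀²/(2g) = 1.5 × 4.92² / (2 × 9.8) ≈ 1.85 m.

h ≈ 1.85 m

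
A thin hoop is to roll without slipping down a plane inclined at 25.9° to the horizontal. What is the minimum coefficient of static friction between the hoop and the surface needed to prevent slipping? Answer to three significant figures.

With I = MR², the ratio k = I/(MR²) is 1.
Translational: Mg sinθ − f = Ma. Rotational about the CM: fR = Iα = kMRa, so f = kMa.
These give a = g sinθ/(1+k) and the required friction f = kMg sinθ/(1+k).
The normal force is N = Mg cosθ, so μ_min = f/N = k tanθ/(1+k).
μ_min = 1 × tan25.9° / 2 ≈ 0.243.

μ_min ≈ 0.243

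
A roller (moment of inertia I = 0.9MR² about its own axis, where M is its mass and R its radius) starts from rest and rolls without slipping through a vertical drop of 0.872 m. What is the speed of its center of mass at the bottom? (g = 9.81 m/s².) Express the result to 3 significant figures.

Here I = 0.9MR², so the shape factor k = I/(MR²) = 0.9.
Pure rolling means v = ωR; then KE = ½Mv² + ½I(v/R)² = ½(1+k)Mv² = (19/20)Mv².
Energy conservation: Mgh = (19/20)Mv², so v = √(2gh/(1+k)) = √(2 × 9.81 × 0.872 / 1.9) ≈ 3.00 m/s.

v ≈ 3.00 m/s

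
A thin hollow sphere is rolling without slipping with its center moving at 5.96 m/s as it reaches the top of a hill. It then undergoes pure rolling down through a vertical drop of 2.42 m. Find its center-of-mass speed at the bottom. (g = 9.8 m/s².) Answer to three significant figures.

The moment of inertia is (2/3)MR², giving k ≡ I/(MR²) = 2/3.
The rolling condition ω = v/R makes the rotational term ½I(v/R)² = ½kMv², so KE_total = ½(1+k)Mv² = (5/6)Mv².
Conserving energy between top and bottom: (5/6)Mv² = (5/6)Mv₀² + Mgh, hence v² = v₀² + 2gh/(1+k).
v = √(5.96² + 2×9.8×2.42/1.667) = √63.98 ≈ 8.00 m/s.

v ≈ 8.00 m/s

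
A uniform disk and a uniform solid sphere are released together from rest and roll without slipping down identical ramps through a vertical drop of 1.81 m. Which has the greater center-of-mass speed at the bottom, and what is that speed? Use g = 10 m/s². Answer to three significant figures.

For rolling without slipping, Mgh = ½(1+k)Mv² where k = I/(MR²), so v = √(2gh/(1+k)).
Uniform disk: k = 0.5, giving v = √(2×10×1.81/1.5) = 4.913 m/s.
Uniform solid sphere: k = 0.4, giving v = √(2×10×1.81/1.4) = 5.085 m/s.
The smaller k wins: the uniform solid sphere, at ≈ 5.08 m/s.

the uniform solid sphere, at v ≈ 5.08 m/s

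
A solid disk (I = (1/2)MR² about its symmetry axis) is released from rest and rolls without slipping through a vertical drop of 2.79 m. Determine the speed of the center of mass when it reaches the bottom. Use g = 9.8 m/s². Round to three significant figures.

v ≈ 6.04 m/s

Here I = (1/2)MR², so the shape factor k = I/(MR²) = 0.5.
Rolling without slipping gives ω = v/R, so the total kinetic energy is ½Mv² + ½Iω² = ½(1+k)Mv² = (3/4)Mv².
Energy conservation: Mgh = (3/4)Mv², so v = √(2gh/(1+k)) = √(2 × 9.8 × 2.79 / 1.5) ≈ 6.04 m/s.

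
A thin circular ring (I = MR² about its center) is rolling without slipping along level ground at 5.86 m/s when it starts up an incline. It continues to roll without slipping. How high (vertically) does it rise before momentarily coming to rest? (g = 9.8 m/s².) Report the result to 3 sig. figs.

For this body I = MR², i.e. k = I/(MR²) = 1.
Since it rolls without slipping, ω = v/R and KE = ½Mv² + ½Iω² = ½(1+k)Mv² = Mv².
All of this converts to potential energy at the highest point: Mv₀² = Mgh.
Thus h = (1+k)v₀²/(2g) = 2 × 5.86² / (2 × 9.8) ≈ 3.50 m.

h ≈ 3.50 m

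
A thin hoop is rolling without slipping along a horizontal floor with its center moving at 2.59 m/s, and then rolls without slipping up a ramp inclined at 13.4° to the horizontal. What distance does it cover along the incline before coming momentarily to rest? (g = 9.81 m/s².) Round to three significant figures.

With I = MR², the ratio k = I/(MR²) is 1.
Pure rolling means v = ωR; then KE = ½Mv² + ½I(v/R)² = ½(1+k)Mv² = Mv².
Setting this equal to Mgh gives the vertical rise h = (1+k)v₀²/(2g) = 2×2.59²/(2×9.81) = 0.6838 m.
Along the incline, d = h/sinθ = 0.6838/sin13.4° ≈ 2.95 m.

d ≈ 2.95 m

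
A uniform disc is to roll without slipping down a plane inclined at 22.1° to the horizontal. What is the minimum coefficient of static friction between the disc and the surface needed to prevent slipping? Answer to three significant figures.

Here I = (1/2)MR², so the shape factor k = I/(MR²) = 0.5.
Along the incline Mg sinθ − f = Ma, and torque about the center fR = Iα = kMR²(a/R) gives f = kMa.
These give a = g sinθ/(1+k) and the required friction f = kMg sinθ/(1+k).
With N = Mg cosθ, the no-slip condition f ≤ μN gives μ_min = f/N = k tanθ/(1+k).
μ_min = 0.5 × tan22.1° / 1.5 ≈ 0.135.

μ_min ≈ 0.135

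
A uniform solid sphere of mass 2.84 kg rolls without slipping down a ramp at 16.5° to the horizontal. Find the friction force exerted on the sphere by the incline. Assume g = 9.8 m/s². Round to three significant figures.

Here I = (2/5)MR², so the shape factor k = I/(MR²) = 0.4.
Translational: Mg sinθ − f = Ma. Rotational about the CM: fR = Iα = kMRa, so f = kMa.
Combining, a = g sinθ/(1+k) and f = kMa = kMg sinθ/(1+k).
f = 0.4 × 2.84 × 9.8 × sin16.5° / 1.4 ≈ 2.26 N.

f ≈ 2.26 N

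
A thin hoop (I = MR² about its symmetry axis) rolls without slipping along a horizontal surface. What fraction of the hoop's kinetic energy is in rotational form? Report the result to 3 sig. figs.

fraction ≈ 0.500

With I = MR², the ratio k = I/(MR²) is 1.
With ω = v/R, KE_trans = ½Mv² and KE_rot = ½Iω² = ½kMv², so KE_total = ½(1+k)Mv².
The rotational fraction is therefore k/(1+k) = 1/2 ≈ 0.500.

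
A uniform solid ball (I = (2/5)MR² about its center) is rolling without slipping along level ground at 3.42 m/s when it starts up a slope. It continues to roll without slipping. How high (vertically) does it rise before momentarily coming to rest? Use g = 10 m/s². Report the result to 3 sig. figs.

h ≈ 0.819 m

Here I = (2/5)MR², so the shape factor k = I/(MR²) = 0.4.
Pure rolling means v = ωR; then KE = ½Mv² + ½I(v/R)² = ½(1+k)Mv² = (7/10)Mv².
All of this converts to potential energy at the highest point: (7/10)Mv₀² = Mgh.
Thus h = (1+k)v₀²/(2g) = 1.4 × 3.42² / (2 × 10) ≈ 0.819 m.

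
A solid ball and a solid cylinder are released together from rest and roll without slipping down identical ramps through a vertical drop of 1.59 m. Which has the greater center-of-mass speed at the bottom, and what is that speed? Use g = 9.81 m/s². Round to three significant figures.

the solid ball, at v ≈ 4.72 m/s

For rolling without slipping, Mgh = ½(1+k)Mv² where k = I/(MR²), so v = √(2gh/(1+k)).
Solid ball: k = 0.4, giving v = √(2×9.81×1.59/1.4) = 4.72 m/s.
Solid cylinder: k = 0.5, giving v = √(2×9.81×1.59/1.5) = 4.56 m/s.
The smaller k wins: the solid ball, at ≈ 4.72 m/s.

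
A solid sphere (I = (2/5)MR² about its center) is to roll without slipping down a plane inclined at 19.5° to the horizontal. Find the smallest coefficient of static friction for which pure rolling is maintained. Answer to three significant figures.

μ_min ≈ 0.101

Here I = (2/5)MR², so the shape factor k = I/(MR²) = 0.4.
Along the incline Mg sinθ − f = Ma, and torque about the center fR = Iα = kMR²(a/R) gives f = kMa.
These give a = g sinθ/(1+k) and the required friction f = kMg sinθ/(1+k).
With N = Mg cosθ, the no-slip condition f ≤ μN gives μ_min = f/N = k tanθ/(1+k).
μ_min = 0.4 × tan19.5° / 1.4 ≈ 0.101.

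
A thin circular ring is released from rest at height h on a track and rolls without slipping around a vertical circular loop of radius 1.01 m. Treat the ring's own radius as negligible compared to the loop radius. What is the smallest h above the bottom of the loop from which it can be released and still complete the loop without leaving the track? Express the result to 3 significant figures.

h_min ≈ 3.03 m

With I = MR², the ratio k = I/(MR²) is 1.
At the top of the loop, the minimum-contact condition is Mg = Mv_top²/r, so v_top² = gr.
With ω = v/R, the kinetic energy at speed v is ½(1+k)Mv² = Mv².
Energy conservation from release (height h) to the top (height 2r): Mgh = Mg(2r) + M·gr.
Thus h_min = 2r + (1+k)r/2 = r(2 + 2/2) = 1.01 × 3 ≈ 3.03 m.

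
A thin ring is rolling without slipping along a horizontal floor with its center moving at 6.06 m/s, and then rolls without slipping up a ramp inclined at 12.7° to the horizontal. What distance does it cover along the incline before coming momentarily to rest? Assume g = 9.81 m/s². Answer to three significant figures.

d ≈ 17.0 m

Here I = MR², so the shape factor k = I/(MR²) = 1.
Since it rolls without slipping, ω = v/R and KE = ½Mv² + ½Iω² = ½(1+k)Mv² = Mv².
Setting this equal to Mgh gives the vertical rise h = (1+k)v₀²/(2g) = 2×6.06²/(2×9.81) = 3.743 m.
The distance along the slope is d = h/sinθ = 3.743/sin12.7° ≈ 17.0 m.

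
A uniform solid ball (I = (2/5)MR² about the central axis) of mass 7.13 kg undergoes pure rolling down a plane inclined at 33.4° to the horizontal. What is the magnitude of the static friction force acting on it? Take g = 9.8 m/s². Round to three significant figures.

The moment of inertia is (2/5)MR², giving k ≡ I/(MR²) = 0.4.
Newton's second law down the slope: Mg sinθ − f = Ma. The torque equation fR = Iα (with α = a/R) gives f = kMa.
Combining, a = g sinθ/(1+k) and f = kMa = kMg sinθ/(1+k).
f = 0.4 × 7.13 × 9.8 × sin33.4° / 1.4 ≈ 11.0 N.

f ≈ 11.0 N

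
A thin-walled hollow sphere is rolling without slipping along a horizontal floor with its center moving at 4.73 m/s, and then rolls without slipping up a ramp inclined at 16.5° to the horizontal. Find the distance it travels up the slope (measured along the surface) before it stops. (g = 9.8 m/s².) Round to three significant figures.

With I = (2/3)MR², the ratio k = I/(MR²) is 2/3.
The rolling condition ω = v/R makes the rotational term ½I(v/R)² = ½kMv², so KE_total = ½(1+k)Mv² = (5/6)Mv².
Setting this equal to Mgh gives the vertical rise h = (1+k)v₀²/(2g) = 1.667×4.73²/(2×9.8) = 1.902 m.
Along the incline, d = h/sinθ = 1.902/sin16.5° ≈ 6.70 m.

d ≈ 6.70 m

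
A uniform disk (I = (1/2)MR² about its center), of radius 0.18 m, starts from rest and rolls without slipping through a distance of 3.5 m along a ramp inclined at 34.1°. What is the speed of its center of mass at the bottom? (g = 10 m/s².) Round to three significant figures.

Here I = (1/2)MR², so the shape factor k = I/(MR²) = 0.5.
The rolling condition ω = v/R makes the rotational term ½I(v/R)² = ½kMv², so KE_total = ½(1+k)Mv² = (3/4)Mv².
The vertical drop is h = L sinθ = 3.5 × sin34.1° = 1.962 m.
Energy conservation: Mgh = (3/4)Mv², so v = √(2gh/(1+k)) = √(2 × 10 × 1.962 / 1.5) ≈ 5.11 m/s.

v ≈ 5.11 m/s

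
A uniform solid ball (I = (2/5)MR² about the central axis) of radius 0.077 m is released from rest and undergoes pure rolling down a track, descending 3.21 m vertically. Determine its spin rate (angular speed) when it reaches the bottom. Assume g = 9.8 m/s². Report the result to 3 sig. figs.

The moment of inertia is (2/5)MR², giving k ≡ I/(MR²) = 0.4.
The rolling condition ω = v/R makes the rotational term ½I(v/R)² = ½kMv², so KE_total = ½(1+k)Mv² = (7/10)Mv².
Energy conservation Mgh = ½(1+k)Mv² gives v = √(2gh/(1+k)) = √(2 × 9.8 × 3.21 / 1.4) = 6.704 m/s.
Then ω = v/R = 6.704 / 0.077 ≈ 87.1 rad/s.

ω ≈ 87.1 rad/s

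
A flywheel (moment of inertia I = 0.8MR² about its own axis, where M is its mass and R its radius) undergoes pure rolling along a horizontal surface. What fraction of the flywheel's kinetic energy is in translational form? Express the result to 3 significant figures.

fraction ≈ 0.556

Here I = 0.8MR², so the shape factor k = I/(MR²) = 0.8.
With ω = v/R, KE_trans = ½Mv² and KE_rot = ½Iω² = ½kMv², so KE_total = ½(1+k)Mv².
The translational fraction is therefore 1/(1+k) = 1/1.8 ≈ 0.556.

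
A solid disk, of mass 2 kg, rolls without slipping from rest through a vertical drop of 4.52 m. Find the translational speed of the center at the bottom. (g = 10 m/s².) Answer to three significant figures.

The moment of inertia is (1/2)MR², giving k ≡ I/(MR²) = 0.5.
Pure rolling means v = ωR; then KE = ½Mv² + ½I(v/R)² = ½(1+k)Mv² = (3/4)Mv².
Energy conservation: Mgh = (3/4)Mv², so v = √(2gh/(1+k)) = √(2 × 10 × 4.52 / 1.5) ≈ 7.76 m/s.

v ≈ 7.76 m/s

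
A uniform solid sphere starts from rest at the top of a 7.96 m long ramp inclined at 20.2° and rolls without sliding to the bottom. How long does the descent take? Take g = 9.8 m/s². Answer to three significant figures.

t ≈ 2.57 s

For this body I = (2/5)MR², i.e. k = I/(MR²) = 0.4.
Translational: Mg sinθ − f = Ma. Rotational about the CM: fR = Iα = kMRa, so f = kMa.
Hence a = g sinθ/(1+k) = 9.8×sin20.2°/1.4 = 2.417 m/s².
With constant a from rest, t = √(2L/a) = √(2·7.96/2.417) ≈ 2.57 s.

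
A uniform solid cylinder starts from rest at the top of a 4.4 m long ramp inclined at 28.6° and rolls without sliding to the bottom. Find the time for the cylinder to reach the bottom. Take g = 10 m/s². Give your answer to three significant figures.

For this body I = (1/2)MR², i.e. k = I/(MR²) = 0.5.
Newton's second law down the slope: Mg sinθ − f = Ma. The torque equation fR = Iα (with α = a/R) gives f = kMa.
Hence a = g sinθ/(1+k) = 10×sin28.6°/1.5 = 3.191 m/s².
Starting from rest, L = ½at², so t = √(2L/a) = √(2×4.4/3.191) ≈ 1.66 s.

t ≈ 1.66 s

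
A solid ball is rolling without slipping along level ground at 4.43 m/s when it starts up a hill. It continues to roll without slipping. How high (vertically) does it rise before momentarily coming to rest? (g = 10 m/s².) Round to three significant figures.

h ≈ 1.37 m

For this body I = (2/5)MR², i.e. k = I/(MR²) = 0.4.
The rolling condition ω = v/R makes the rotational term ½I(v/R)² = ½kMv², so KE_total = ½(1+k)Mv² = (7/10)Mv².
All of this converts to potential energy at the highest point: (7/10)Mv₀² = Mgh.
Thus h = (1+k)v₀²/(2g) = 1.4 × 4.43² / (2 × 10) ≈ 1.37 m.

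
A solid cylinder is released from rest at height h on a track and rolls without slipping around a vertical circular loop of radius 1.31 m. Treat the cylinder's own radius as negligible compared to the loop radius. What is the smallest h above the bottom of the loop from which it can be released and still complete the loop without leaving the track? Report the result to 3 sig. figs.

h_min ≈ 3.60 m

The moment of inertia is (1/2)MR², giving k ≡ I/(MR²) = 0.5.
At the top of the loop, the minimum-contact condition is Mg = Mv_top²/r, so v_top² = gr.
With ω = v/R, the kinetic energy at speed v is ½(1+k)Mv² = (3/4)Mv².
Energy conservation from release (height h) to the top (height 2r): Mgh = Mg(2r) + (3/4)M·gr.
Thus h_min = 2r + (1+k)r/2 = r(2 + 1.5/2) = 1.31 × 2.75 ≈ 3.60 m.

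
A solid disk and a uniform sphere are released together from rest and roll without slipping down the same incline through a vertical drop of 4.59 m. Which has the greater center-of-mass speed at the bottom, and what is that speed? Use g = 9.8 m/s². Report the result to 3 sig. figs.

For rolling without slipping, Mgh = ½(1+k)Mv² where k = I/(MR²), so v = √(2gh/(1+k)).
Solid disk: k = 0.5, giving v = √(2×9.8×4.59/1.5) = 7.744 m/s.
Uniform sphere: k = 0.4, giving v = √(2×9.8×4.59/1.4) = 8.016 m/s.
The smaller k wins: the uniform sphere, at ≈ 8.02 m/s.

the uniform sphere, at v ≈ 8.02 m/s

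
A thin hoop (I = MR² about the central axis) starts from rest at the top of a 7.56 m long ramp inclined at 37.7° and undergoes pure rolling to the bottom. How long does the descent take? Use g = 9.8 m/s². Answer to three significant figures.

t ≈ 2.25 s

Here I = MR², so the shape factor k = I/(MR²) = 1.
Translational: Mg sinθ − f = Ma. Rotational about the CM: fR = Iα = kMRa, so f = kMa.
Hence a = g sinθ/(1+k) = 9.8×sin37.7°/2 = 2.996 m/s².
Starting from rest, L = ½at², so t = √(2L/a) = √(2×7.56/2.996) ≈ 2.25 s.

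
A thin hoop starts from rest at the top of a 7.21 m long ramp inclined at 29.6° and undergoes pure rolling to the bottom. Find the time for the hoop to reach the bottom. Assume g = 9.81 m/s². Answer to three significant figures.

t ≈ 2.44 s

For this body I = MR², i.e. k = I/(MR²) = 1.
Translational: Mg sinθ − f = Ma. Rotational about the CM: fR = Iα = kMRa, so f = kMa.
Hence a = g sinθ/(1+k) = 9.81×sin29.6°/2 = 2.423 m/s².
Starting from rest, L = ½at², so t = √(2L/a) = √(2×7.21/2.423) ≈ 2.44 s.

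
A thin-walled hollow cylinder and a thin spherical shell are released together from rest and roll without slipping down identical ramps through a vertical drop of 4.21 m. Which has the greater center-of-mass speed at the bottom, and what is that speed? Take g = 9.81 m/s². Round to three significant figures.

the thin spherical shell, at v ≈ 7.04 m/s

For rolling without slipping, Mgh = ½(1+k)Mv² where k = I/(MR²), so v = √(2gh/(1+k)).
Thin-walled hollow cylinder: k = 1, giving v = √(2×9.81×4.21/2) = 6.427 m/s.
Thin spherical shell: k = 2/3, giving v = √(2×9.81×4.21/1.667) = 7.04 m/s.
The smaller k wins: the thin spherical shell, at ≈ 7.04 m/s.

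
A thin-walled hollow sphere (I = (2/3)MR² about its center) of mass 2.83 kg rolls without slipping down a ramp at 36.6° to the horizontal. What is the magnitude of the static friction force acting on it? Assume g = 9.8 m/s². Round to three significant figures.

f ≈ 6.61 N

Here I = (2/3)MR², so the shape factor k = I/(MR²) = 2/3.
Translational: Mg sinθ − f = Ma. Rotational about the CM: fR = Iα = kMRa, so f = kMa.
Combining, a = g sinθ/(1+k) and f = kMa = kMg sinθ/(1+k).
f = (2/3) × 2.83 × 9.8 × sin36.6° / 1.667 ≈ 6.61 N.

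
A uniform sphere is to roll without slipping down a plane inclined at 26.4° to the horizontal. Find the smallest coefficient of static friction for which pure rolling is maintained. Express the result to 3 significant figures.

μ_min ≈ 0.142

For this body I = (2/5)MR², i.e. k = I/(MR²) = 0.4.
Along the incline Mg sinθ − f = Ma, and torque about the center fR = Iα = kMR²(a/R) gives f = kMa.
These give a = g sinθ/(1+k) and the required friction f = kMg sinθ/(1+k).
With N = Mg cosθ, the no-slip condition f ≤ μN gives μ_min = f/N = k tanθ/(1+k).
μ_min = 0.4 × tan26.4° / 1.4 ≈ 0.142.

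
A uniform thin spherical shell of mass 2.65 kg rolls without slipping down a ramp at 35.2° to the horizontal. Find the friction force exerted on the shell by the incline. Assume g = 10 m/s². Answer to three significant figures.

f ≈ 6.11 N

For this body I = (2/3)MR², i.e. k = I/(MR²) = 2/3.
Translational: Mg sinθ − f = Ma. Rotational about the CM: fR = Iα = kMRa, so f = kMa.
Combining, a = g sinθ/(1+k) and f = kMa = kMg sinθ/(1+k).
f = (2/3) × 2.65 × 10 × sin35.2° / 1.667 ≈ 6.11 N.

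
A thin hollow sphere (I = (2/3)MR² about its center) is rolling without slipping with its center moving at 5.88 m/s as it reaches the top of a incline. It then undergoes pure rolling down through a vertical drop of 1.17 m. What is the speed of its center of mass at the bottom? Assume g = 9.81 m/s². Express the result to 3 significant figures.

The moment of inertia is (2/3)MR², giving k ≡ I/(MR²) = 2/3.
Since it rolls without slipping, ω = v/R and KE = ½Mv² + ½Iω² = ½(1+k)Mv² = (5/6)Mv².
Conserving energy between top and bottom: (5/6)Mv² = (5/6)Mv₀² + Mgh, hence v² = v₀² + 2gh/(1+k).
v = √(5.88² + 2×9.81×1.17/1.667) = √48.35 ≈ 6.95 m/s.

v ≈ 6.95 m/s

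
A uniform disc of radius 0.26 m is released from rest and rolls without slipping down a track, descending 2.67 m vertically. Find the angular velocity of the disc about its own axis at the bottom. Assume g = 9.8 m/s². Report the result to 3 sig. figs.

With I = (1/2)MR², the ratio k = I/(MR²) is 0.5.
Pure rolling means v = ωR; then KE = ½Mv² + ½I(v/R)² = ½(1+k)Mv² = (3/4)Mv².
Energy conservation Mgh = ½(1+k)Mv² gives v = √(2gh/(1+k)) = √(2 × 9.8 × 2.67 / 1.5) = 5.907 m/s.
Then ω = v/R = 5.907 / 0.26 ≈ 22.7 rad/s.

ω ≈ 22.7 rad/s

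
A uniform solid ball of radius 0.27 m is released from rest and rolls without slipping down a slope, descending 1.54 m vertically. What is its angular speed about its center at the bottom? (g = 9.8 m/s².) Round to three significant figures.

ω ≈ 17.2 rad/s

The moment of inertia is (2/5)MR², giving k ≡ I/(MR²) = 0.4.
Rolling without slipping gives ω = v/R, so the total kinetic energy is ½Mv² + ½Iω² = ½(1+k)Mv² = (7/10)Mv².
Energy conservation Mgh = ½(1+k)Mv² gives v = √(2gh/(1+k)) = √(2 × 9.8 × 1.54 / 1.4) = 4.643 m/s.
Then ω = v/R = 4.643 / 0.27 ≈ 17.2 rad/s.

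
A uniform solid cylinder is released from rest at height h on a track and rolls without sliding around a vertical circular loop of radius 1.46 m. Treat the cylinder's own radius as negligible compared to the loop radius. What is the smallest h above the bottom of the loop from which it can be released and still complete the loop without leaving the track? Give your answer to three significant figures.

h_min ≈ 4.02 m

The moment of inertia is (1/2)MR², giving k ≡ I/(MR²) = 0.5.
At the top of the loop, the minimum-contact condition is Mg = Mv_top²/r, so v_top² = gr.
With ω = v/R, the kinetic energy at speed v is ½(1+k)Mv² = (3/4)Mv².
Energy conservation from release (height h) to the top (height 2r): Mgh = Mg(2r) + (3/4)M·gr.
Thus h_min = 2r + (1+k)r/2 = r(2 + 1.5/2) = 1.46 × 2.75 ≈ 4.02 m.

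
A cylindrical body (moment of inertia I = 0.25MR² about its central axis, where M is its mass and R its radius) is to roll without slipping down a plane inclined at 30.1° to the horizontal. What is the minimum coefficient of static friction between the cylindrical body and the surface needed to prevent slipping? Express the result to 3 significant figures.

With I = 0.25MR², the ratio k = I/(MR²) is 0.25.
Along the incline Mg sinθ − f = Ma, and torque about the center fR = Iα = kMR²(a/R) gives f = kMa.
These give a = g sinθ/(1+k) and the required friction f = kMg sinθ/(1+k).
With N = Mg cosθ, the no-slip condition f ≤ μN gives μ_min = f/N = k tanθ/(1+k).
μ_min = 0.25 × tan30.1° / 1.25 ≈ 0.116.

μ_min ≈ 0.116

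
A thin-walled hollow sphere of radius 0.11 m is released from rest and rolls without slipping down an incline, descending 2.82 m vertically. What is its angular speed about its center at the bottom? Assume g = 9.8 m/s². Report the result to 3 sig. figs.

For this body I = (2/3)MR², i.e. k = I/(MR²) = 2/3.
The rolling condition ω = v/R makes the rotational term ½I(v/R)² = ½kMv², so KE_total = ½(1+k)Mv² = (5/6)Mv².
Energy conservation Mgh = ½(1+k)Mv² gives v = √(2gh/(1+k)) = √(2 × 9.8 × 2.82 / 1.667) = 5.759 m/s.
Then ω = v/R = 5.759 / 0.11 ≈ 52.4 rad/s.

ω ≈ 52.4 rad/s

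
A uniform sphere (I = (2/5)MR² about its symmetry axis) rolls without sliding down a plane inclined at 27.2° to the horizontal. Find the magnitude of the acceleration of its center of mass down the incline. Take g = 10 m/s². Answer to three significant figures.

a ≈ 3.26 m/s²

With I = (2/5)MR², the ratio k = I/(MR²) is 0.4.
Translational: Mg sinθ − f = Ma. Rotational about the CM: fR = Iα = kMRa, so f = kMa.
Eliminating f: Mg sinθ = (1+k)Ma, so a = g sinθ/(1+k) = 10 × sin27.2° / 1.4 ≈ 3.26 m/s².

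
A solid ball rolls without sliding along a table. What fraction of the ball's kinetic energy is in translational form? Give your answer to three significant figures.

With I = (2/5)MR², the ratio k = I/(MR²) is 0.4.
Since ω = v/R, the translational part is ½Mv² and the rotational part is ½I(v/R)² = ½kMv²; the total is ½(1+k)Mv².
The translational fraction is therefore 1/(1+k) = 1/1.4 ≈ 0.714.

fraction ≈ 0.714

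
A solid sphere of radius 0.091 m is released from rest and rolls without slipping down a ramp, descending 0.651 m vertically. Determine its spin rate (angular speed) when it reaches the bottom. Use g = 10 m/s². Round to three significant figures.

ω ≈ 33.5 rad/s

Here I = (2/5)MR², so the shape factor k = I/(MR²) = 0.4.
Rolling without slipping gives ω = v/R, so the total kinetic energy is ½Mv² + ½Iω² = ½(1+k)Mv² = (7/10)Mv².
Energy conservation Mgh = ½(1+k)Mv² gives v = √(2gh/(1+k)) = √(2 × 10 × 0.651 / 1.4) = 3.05 m/s.
Then ω = v/R = 3.05 / 0.091 ≈ 33.5 rad/s.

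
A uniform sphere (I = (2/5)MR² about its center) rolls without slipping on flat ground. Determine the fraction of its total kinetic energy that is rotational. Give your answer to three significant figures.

fraction ≈ 0.286

Here I = (2/5)MR², so the shape factor k = I/(MR²) = 0.4.
With ω = v/R, KE_trans = ½Mv² and KE_rot = ½Iω² = ½kMv², so KE_total = ½(1+k)Mv².
The rotational fraction is therefore k/(1+k) = 0.4/1.4 ≈ 0.286.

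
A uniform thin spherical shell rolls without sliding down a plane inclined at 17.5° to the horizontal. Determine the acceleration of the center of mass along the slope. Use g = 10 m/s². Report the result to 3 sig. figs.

The moment of inertia is (2/3)MR², giving k ≡ I/(MR²) = 2/3.
Translational: Mg sinθ − f = Ma. Rotational about the CM: fR = Iα = kMRa, so f = kMa.
Eliminating f: Mg sinθ = (1+k)Ma, so a = g sinθ/(1+k) = 10 × sin17.5° / 1.667 ≈ 1.80 m/s².

a ≈ 1.80 m/s²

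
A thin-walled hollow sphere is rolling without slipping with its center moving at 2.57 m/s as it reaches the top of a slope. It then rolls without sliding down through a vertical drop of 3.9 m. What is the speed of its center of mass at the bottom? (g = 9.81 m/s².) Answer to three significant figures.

v ≈ 7.25 m/s

The moment of inertia is (2/3)MR², giving k ≡ I/(MR²) = 2/3.
Since it rolls without slipping, ω = v/R and KE = ½Mv² + ½Iω² = ½(1+k)Mv² = (5/6)Mv².
Conserving energy between top and bottom: (5/6)Mv² = (5/6)Mv₀² + Mgh, hence v² = v₀² + 2gh/(1+k).
v = √(2.57² + 2×9.81×3.9/1.667) = √52.52 ≈ 7.25 m/s.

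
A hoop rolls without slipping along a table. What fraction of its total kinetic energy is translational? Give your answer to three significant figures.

fraction ≈ 0.500

The moment of inertia is MR², giving k ≡ I/(MR²) = 1.
Since ω = v/R, the translational part is ½Mv² and the rotational part is ½I(v/R)² = ½kMv²; the total is ½(1+k)Mv².
The translational fraction is therefore 1/(1+k) = 1/2 ≈ 0.500.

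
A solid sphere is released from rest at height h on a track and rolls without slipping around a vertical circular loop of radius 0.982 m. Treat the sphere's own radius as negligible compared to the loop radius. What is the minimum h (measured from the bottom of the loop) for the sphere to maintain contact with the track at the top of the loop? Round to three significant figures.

The moment of inertia is (2/5)MR², giving k ≡ I/(MR²) = 0.4.
At the top of the loop, the minimum-contact condition is Mg = Mv_top²/r, so v_top² = gr.
With ω = v/R, the kinetic energy at speed v is ½(1+k)Mv² = (7/10)Mv².
Energy conservation from release (height h) to the top (height 2r): Mgh = Mg(2r) + (7/10)M·gr.
Thus h_min = 2r + (1+k)r/2 = r(2 + 1.4/2) = 0.982 × 2.7 ≈ 2.65 m.

h_min ≈ 2.65 m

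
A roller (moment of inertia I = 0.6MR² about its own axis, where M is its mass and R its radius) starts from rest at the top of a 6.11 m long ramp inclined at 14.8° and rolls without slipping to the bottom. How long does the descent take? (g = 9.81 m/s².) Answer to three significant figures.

t ≈ 2.79 s

With I = 0.6MR², the ratio k = I/(MR²) is 0.6.
Along the incline Mg sinθ − f = Ma, and torque about the center fR = Iα = kMR²(a/R) gives f = kMa.
Hence a = g sinθ/(1+k) = 9.81×sin14.8°/1.6 = 1.566 m/s².
With constant a from rest, t = √(2L/a) = √(2·6.11/1.566) ≈ 2.79 s.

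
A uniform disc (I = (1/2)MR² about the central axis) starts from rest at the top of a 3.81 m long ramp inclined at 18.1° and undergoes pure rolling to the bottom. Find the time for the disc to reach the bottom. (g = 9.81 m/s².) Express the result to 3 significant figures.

For this body I = (1/2)MR², i.e. k = I/(MR²) = 0.5.
Along the incline Mg sinθ − f = Ma, and torque about the center fR = Iα = kMR²(a/R) gives f = kMa.
Hence a = g sinθ/(1+k) = 9.81×sin18.1°/1.5 = 2.032 m/s².
Starting from rest, L = ½at², so t = √(2L/a) = √(2×3.81/2.032) ≈ 1.94 s.

t ≈ 1.94 s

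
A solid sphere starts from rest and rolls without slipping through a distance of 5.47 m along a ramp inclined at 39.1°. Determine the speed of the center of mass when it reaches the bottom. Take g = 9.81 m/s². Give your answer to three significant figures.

v ≈ 6.95 m/s

Here I = (2/5)MR², so the shape factor k = I/(MR²) = 0.4.
Since it rolls without slipping, ω = v/R and KE = ½Mv² + ½Iω² = ½(1+k)Mv² = (7/10)Mv².
The vertical drop is h = L sinθ = 5.47 × sin39.1° = 3.45 m.
Energy conservation: Mgh = (7/10)Mv², so v = √(2gh/(1+k)) = √(2 × 9.81 × 3.45 / 1.4) ≈ 6.95 m/s.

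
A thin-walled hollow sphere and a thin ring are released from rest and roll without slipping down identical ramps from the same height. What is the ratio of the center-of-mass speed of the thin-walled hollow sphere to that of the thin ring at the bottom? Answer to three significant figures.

v_ratio ≈ 1.10

Each satisfies Mgh = ½(1+k)Mv² with k = I/(MR²), so v ∝ 1/√(1+k).
For the thin-walled hollow sphere k = 2/3; for the thin ring k = 1.
v₁/v₂ = √((1+k₂)/(1+k₁)) = √(2/1.667) ≈ 1.10.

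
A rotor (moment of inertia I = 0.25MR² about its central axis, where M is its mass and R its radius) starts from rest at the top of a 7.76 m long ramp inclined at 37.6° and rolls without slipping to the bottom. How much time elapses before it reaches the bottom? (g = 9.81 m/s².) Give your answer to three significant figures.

t ≈ 1.80 s

With I = 0.25MR², the ratio k = I/(MR²) is 0.25.
Newton's second law down the slope: Mg sinθ − f = Ma. The torque equation fR = Iα (with α = a/R) gives f = kMa.
Hence a = g sinθ/(1+k) = 9.81×sin37.6°/1.25 = 4.788 m/s².
Starting from rest, L = ½at², so t = √(2L/a) = √(2×7.76/4.788) ≈ 1.80 s.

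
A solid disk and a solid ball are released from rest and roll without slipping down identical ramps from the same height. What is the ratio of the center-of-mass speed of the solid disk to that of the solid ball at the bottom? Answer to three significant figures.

v_ratio ≈ 0.966

Each satisfies Mgh = ½(1+k)Mv² with k = I/(MR²), so v ∝ 1/√(1+k).
For the solid disk k = 0.5; for the solid ball k = 0.4.
v₁/v₂ = √((1+k₂)/(1+k₁)) = √(1.4/1.5) ≈ 0.966.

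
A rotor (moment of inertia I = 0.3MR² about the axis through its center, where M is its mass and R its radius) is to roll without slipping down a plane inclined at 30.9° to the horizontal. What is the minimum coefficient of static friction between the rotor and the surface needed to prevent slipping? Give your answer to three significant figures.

For this body I = 0.3MR², i.e. k = I/(MR²) = 0.3.
Along the incline Mg sinθ − f = Ma, and torque about the center fR = Iα = kMR²(a/R) gives f = kMa.
These give a = g sinθ/(1+k) and the required friction f = kMg sinθ/(1+k).
With N = Mg cosθ, the no-slip condition f ≤ μN gives μ_min = f/N = k tanθ/(1+k).
μ_min = 0.3 × tan30.9° / 1.3 ≈ 0.138.

μ_min ≈ 0.138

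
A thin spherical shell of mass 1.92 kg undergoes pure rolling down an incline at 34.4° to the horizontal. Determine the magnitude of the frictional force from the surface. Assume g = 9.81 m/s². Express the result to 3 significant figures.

f ≈ 4.26 N

For this body I = (2/3)MR², i.e. k = I/(MR²) = 2/3.
Newton's second law down the slope: Mg sinθ − f = Ma. The torque equation fR = Iα (with α = a/R) gives f = kMa.
Combining, a = g sinθ/(1+k) and f = kMa = kMg sinθ/(1+k).
f = (2/3) × 1.92 × 9.81 × sin34.4° / 1.667 ≈ 4.26 N.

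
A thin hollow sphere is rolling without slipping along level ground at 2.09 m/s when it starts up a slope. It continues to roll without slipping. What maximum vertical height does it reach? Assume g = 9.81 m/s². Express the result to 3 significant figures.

With I = (2/3)MR², the ratio k = I/(MR²) is 2/3.
Pure rolling means v = ωR; then KE = ½Mv² + ½I(v/R)² = ½(1+k)Mv² = (5/6)Mv².
All of this converts to potential energy at the highest point: (5/6)Mv₀² = Mgh.
Thus h = (1+k)v₀²/(2g) = 1.667 × 2.09² / (2 × 9.81) ≈ 0.371 m.

h ≈ 0.371 m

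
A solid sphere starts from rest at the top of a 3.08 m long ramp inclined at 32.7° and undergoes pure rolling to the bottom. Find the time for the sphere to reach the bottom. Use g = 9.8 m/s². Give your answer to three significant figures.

Here I = (2/5)MR², so the shape factor k = I/(MR²) = 0.4.
Translational: Mg sinθ − f = Ma. Rotational about the CM: fR = Iα = kMRa, so f = kMa.
Hence a = g sinθ/(1+k) = 9.8×sin32.7°/1.4 = 3.782 m/s².
With constant a from rest, t = √(2L/a) = √(2·3.08/3.782) ≈ 1.28 s.

t ≈ 1.28 s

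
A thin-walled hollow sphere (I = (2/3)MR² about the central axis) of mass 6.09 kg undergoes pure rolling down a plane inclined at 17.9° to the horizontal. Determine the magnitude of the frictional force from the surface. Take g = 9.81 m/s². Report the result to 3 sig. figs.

f ≈ 7.34 N

For this body I = (2/3)MR², i.e. k = I/(MR²) = 2/3.
Translational: Mg sinθ − f = Ma. Rotational about the CM: fR = Iα = kMRa, so f = kMa.
Combining, a = g sinθ/(1+k) and f = kMa = kMg sinθ/(1+k).
f = (2/3) × 6.09 × 9.81 × sin17.9° / 1.667 ≈ 7.34 N.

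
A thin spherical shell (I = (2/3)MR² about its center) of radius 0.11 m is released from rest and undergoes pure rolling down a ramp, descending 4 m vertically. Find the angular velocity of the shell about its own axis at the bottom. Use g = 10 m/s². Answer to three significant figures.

ω ≈ 63.0 rad/s

Here I = (2/3)MR², so the shape factor k = I/(MR²) = 2/3.
Since it rolls without slipping, ω = v/R and KE = ½Mv² + ½Iω² = ½(1+k)Mv² = (5/6)Mv².
Energy conservation Mgh = ½(1+k)Mv² gives v = √(2gh/(1+k)) = √(2 × 10 × 4 / 1.667) = 6.928 m/s.
Then ω = v/R = 6.928 / 0.11 ≈ 63.0 rad/s.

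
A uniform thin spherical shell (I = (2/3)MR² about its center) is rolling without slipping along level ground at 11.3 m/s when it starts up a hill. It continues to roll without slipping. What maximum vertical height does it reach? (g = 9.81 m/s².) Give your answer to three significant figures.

h ≈ 10.8 m

Here I = (2/3)MR², so the shape factor k = I/(MR²) = 2/3.
Rolling without slipping gives ω = v/R, so the total kinetic energy is ½Mv² + ½Iω² = ½(1+k)Mv² = (5/6)Mv².
All of this converts to potential energy at the highest point: (5/6)Mv₀² = Mgh.
Thus h = (1+k)v₀²/(2g) = 1.667 × 11.3² / (2 × 9.81) ≈ 10.8 m.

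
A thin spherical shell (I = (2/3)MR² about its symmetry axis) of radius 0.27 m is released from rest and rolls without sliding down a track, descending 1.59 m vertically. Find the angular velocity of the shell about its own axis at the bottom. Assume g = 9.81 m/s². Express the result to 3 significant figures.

ω ≈ 16.0 rad/s

For this body I = (2/3)MR², i.e. k = I/(MR²) = 2/3.
The rolling condition ω = v/R makes the rotational term ½I(v/R)² = ½kMv², so KE_total = ½(1+k)Mv² = (5/6)Mv².
Energy conservation Mgh = ½(1+k)Mv² gives v = √(2gh/(1+k)) = √(2 × 9.81 × 1.59 / 1.667) = 4.326 m/s.
The angular speed follows from ω = v/R = 4.326/0.27 ≈ 16.0 rad/s.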